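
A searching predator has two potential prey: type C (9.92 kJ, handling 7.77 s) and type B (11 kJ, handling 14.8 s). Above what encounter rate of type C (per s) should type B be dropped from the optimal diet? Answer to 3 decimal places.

Drop type B once their profitability E₂/h₂ falls below the rate achievable on type C alone: E₂/h₂ = λE₁/(1 + λh₁).
Solve for λ: λE₁h₂ = E₂(1 + λh₁) → λ(E₁h₂ − E₂h₁) = E₂ → λ = E₂/(E₁h₂ − E₂h₁).
λ = 11/(9.92×14.8 − 11×7.77) = 11/61.35 = 0.1793 per s.

0.179 per s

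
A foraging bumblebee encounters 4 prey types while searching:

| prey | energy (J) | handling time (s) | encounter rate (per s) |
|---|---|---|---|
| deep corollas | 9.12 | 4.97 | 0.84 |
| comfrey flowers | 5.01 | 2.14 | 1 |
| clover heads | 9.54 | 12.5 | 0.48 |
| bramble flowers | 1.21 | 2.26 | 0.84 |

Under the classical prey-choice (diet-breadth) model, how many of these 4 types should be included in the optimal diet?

2

E/h in descending order: comfrey flowers 2.34, deep corollas 1.84, clover heads 0.763, bramble flowers 0.535 J/s. The optimal diet is the largest prefix of this list for which every included type satisfies E_i/h_i > R on the types above it.
Rate on top 1: 1.596. deep corollas: 1.84 > 1.596 → include.
Rate on top 2: 1.732. clover heads: 0.763 < 1.732 → exclude; stop.
Optimal diet: comfrey flowers, deep corollas — 2 of 4 types.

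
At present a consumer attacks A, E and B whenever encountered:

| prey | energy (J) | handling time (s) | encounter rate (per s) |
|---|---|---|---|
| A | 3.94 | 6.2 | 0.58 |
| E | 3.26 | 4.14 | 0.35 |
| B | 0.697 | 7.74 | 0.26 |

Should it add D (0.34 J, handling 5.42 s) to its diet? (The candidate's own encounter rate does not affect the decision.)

No

Intake rate on the current diet: R = (0.58×3.94 + 0.35×3.26 + 0.26×0.697) / (1 + 0.58×6.2 + 0.35×4.14 + 0.26×7.74) = 3.607/8.057 = 0.4477 J/s.
Profitability of D: 0.34/5.42 = 0.06273 J/s.
Since 0.06273 < R, time spent handling D is better spent searching.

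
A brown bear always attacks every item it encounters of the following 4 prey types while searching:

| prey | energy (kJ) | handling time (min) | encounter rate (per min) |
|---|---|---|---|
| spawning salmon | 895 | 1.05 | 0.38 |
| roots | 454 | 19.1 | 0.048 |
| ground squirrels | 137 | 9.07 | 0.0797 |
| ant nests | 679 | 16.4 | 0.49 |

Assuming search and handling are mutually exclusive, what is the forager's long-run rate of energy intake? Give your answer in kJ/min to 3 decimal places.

Energy encountered per unit search time: 0.38×895 + 0.048×454 + 0.0797×137 + 0.49×679 = 705.5 kJ/min.
Handling time per unit search time: 0.38×1.05 + 0.048×19.1 + 0.0797×9.07 + 0.49×16.4 = 10.07.
Rate = 705.5/(1 + 10.07) = 63.71 kJ/min.

63.706 kJ/min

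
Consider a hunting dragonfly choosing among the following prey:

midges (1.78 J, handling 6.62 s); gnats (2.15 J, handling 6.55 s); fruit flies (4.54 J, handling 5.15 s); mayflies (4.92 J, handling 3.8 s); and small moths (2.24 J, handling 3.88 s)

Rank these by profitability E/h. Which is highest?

In descending order of E/h:
mayflies: 4.92/3.8 = 1.29 J/s
fruit flies: 4.54/5.15 = 0.882 J/s
small moths: 2.24/3.88 = 0.577 J/s
gnats: 2.15/6.55 = 0.328 J/s
midges: 1.78/6.62 = 0.269 J/s

mayflies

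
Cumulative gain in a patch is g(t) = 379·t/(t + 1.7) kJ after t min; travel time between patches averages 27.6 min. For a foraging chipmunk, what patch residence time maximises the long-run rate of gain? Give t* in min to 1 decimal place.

By the marginal value theorem, leave when the instantaneous gain rate g'(t) equals the habitat-wide average g(t)/(T + t).
g'(t) = 379·1.7/(t + 1.7)². Setting 379·1.7/(t+1.7)² = 379t/[(t+1.7)(27.6+t)] gives 1.7(27.6+t) = t(t+1.7), so t² = 1.7×27.6 = 46.92.
t* = √46.92 = 6.85 min.

6.8 min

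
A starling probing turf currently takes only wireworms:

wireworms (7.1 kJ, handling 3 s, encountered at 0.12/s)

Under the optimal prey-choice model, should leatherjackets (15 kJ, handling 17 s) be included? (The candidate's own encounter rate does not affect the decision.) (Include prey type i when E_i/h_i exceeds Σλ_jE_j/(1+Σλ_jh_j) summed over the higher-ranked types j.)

Intake rate on the current diet: R = (0.12×7.1) / (1 + 0.12×3) = 0.852/1.36 = 0.6265 kJ/s.
leatherjackets: E/h = 15/17 = 0.8824 kJ/s.
Since 0.8824 > R, including leatherjackets increases the long-run rate.

Yes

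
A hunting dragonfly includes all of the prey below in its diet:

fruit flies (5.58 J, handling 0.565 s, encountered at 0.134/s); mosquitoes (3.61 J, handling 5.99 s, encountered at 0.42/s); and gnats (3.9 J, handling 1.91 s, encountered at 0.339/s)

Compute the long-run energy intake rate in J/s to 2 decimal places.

0.85 J/s

Energy encountered per unit search time: 0.134×5.58 + 0.42×3.61 + 0.339×3.9 = 3.586 J/s.
Handling time per unit search time: 0.134×0.565 + 0.42×5.99 + 0.339×1.91 = 3.239.
Rate = 3.586/(1 + 3.239) = 0.846 J/s.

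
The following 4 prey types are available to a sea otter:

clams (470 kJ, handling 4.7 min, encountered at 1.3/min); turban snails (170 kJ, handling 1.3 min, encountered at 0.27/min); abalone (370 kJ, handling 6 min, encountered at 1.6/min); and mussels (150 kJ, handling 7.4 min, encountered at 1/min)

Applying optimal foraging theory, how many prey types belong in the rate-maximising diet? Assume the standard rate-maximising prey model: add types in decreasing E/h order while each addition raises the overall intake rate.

E/h in descending order: turban snails 131, clams 100, abalone 61.7, mussels 20.3 kJ/min. The optimal diet is the largest prefix of this list for which every included type satisfies E_i/h_i > R on the types above it.
Rate on top 1: 33.97. clams: 100 > 33.97 → include.
Rate on top 2: 88.04. abalone: 61.7 < 88.04 → exclude; stop.
Optimal diet: turban snails, clams — 2 of 4 types.

2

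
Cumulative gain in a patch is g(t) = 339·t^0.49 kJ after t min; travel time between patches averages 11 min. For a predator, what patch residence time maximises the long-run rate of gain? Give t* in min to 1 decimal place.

Optimal t* satisfies g'(t*) = g(t*)/(T + t*).
g'(t) = 0.49·339·t^-0.51. Setting 0.49·339·t^-0.51 = 339·t^0.49/(11+t) gives 0.49(11+t) = t, so 0.51·t = 0.49×11.
t* = 0.49×11/0.51 = 10.57 min.

10.6 min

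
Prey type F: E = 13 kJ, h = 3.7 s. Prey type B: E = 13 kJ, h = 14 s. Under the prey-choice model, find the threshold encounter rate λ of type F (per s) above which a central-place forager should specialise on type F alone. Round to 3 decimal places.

0.097 per s

Drop type B once their profitability E₂/h₂ falls below the rate achievable on type F alone: E₂/h₂ = λE₁/(1 + λh₁).
Solve for λ: λE₁h₂ = E₂(1 + λh₁) → λ(E₁h₂ − E₂h₁) = E₂ → λ = E₂/(E₁h₂ − E₂h₁).
λ = 13/(13×14 − 13×3.7) = 13/133.9 = 0.09709 per s.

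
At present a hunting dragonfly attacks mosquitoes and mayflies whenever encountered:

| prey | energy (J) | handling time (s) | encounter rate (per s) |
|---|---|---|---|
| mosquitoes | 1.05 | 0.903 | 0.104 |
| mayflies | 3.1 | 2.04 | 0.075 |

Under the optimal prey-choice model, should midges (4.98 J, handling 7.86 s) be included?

Yes

Intake rate on the current diet: R = (0.104×1.05 + 0.075×3.1) / (1 + 0.104×0.903 + 0.075×2.04) = 0.3417/1.247 = 0.274 J/s.
midges: E/h = 4.98/7.86 = 0.6336 J/s.
Since 0.6336 > R, including midges increases the long-run rate.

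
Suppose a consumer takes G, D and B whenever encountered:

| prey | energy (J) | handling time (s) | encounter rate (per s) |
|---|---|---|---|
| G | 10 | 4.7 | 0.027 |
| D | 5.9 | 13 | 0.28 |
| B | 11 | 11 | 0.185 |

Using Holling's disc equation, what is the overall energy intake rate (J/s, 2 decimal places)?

R = Σλ_iE_i / (1 + Σλ_ih_i)
Numerator: 0.027×10 + 0.28×5.9 + 0.185×11 = 3.957
Denominator: 1 + 0.027×4.7 + 0.28×13 + 0.185×11 = 6.802
R = 3.957/6.802 = 0.5817 J/s

0.58 J/s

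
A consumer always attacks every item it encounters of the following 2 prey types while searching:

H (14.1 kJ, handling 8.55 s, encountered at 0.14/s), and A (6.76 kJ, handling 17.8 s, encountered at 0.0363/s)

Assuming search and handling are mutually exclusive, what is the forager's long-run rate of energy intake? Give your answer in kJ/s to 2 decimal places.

0.78 kJ/s

Energy encountered per unit search time: 0.14×14.1 + 0.0363×6.76 = 2.219 kJ/s.
Handling time per unit search time: 0.14×8.55 + 0.0363×17.8 = 1.843.
Rate = 2.219/(1 + 1.843) = 0.7806 kJ/s.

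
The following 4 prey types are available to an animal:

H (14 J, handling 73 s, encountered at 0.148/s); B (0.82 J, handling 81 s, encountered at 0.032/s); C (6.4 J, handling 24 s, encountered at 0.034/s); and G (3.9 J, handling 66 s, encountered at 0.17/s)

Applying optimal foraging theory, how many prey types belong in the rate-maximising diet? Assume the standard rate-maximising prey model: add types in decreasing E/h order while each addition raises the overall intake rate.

Rank by E/h (J/s): C 0.267, H 0.192, G 0.0591, B 0.0101. Include each in turn until the next type's E/h falls below the running intake rate.
Rate on top 1: 0.1198. H: 0.192 > 0.1198 → include.
Rate on top 2: 0.1814. G: 0.0591 < 0.1814 → exclude; stop.
Optimal diet: C, H — 2 of 4 types.

2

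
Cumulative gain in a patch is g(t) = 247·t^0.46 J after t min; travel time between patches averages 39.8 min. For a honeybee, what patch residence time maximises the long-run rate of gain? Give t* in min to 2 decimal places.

33.90 min

Maximise g(t)/(T+t): set derivative to zero → g'(t)(T+t) = g(t).
g'(t) = 0.46·247·t^-0.54. Setting 0.46·247·t^-0.54 = 247·t^0.46/(39.8+t) gives 0.46(39.8+t) = t, so 0.54·t = 0.46×39.8.
t* = 0.46×39.8/0.54 = 33.9 min.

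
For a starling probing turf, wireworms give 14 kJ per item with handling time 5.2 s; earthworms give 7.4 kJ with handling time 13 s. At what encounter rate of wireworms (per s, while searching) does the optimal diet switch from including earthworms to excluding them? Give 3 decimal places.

0.052 per s

At the threshold, the rate on wireworms alone equals the profitability of earthworms: λ·14/(1 + λ·5.2) = 7.4/13 = 0.5692.
Rearranging, λ(14 − 0.5692×5.2) = 0.5692, so λ = 0.5692/11.04 = 0.05156 per s.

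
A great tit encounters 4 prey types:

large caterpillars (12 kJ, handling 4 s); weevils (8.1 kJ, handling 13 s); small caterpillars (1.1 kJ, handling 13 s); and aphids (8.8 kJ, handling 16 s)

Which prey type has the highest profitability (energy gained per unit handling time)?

Profitability E/h (kJ/s): large caterpillars = 12/4 = 3, weevils = 8.1/13 = 0.623, small caterpillars = 1.1/13 = 0.0846, aphids = 8.8/16 = 0.55.
Ranked: large caterpillars > weevils > aphids > small caterpillars.

large caterpillars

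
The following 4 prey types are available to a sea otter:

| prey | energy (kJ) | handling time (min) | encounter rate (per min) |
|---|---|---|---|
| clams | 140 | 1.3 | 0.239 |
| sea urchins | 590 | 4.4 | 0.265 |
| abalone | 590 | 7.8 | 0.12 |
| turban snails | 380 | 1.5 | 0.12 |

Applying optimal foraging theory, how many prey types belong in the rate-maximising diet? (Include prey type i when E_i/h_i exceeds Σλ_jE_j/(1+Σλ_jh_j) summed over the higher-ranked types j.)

Rank by E/h (kJ/min): turban snails 253, sea urchins 134, clams 108, abalone 75.6. Include each in turn until the next type's E/h falls below the running intake rate.
Rate on top 1: 38.64. sea urchins: 134 > 38.64 → include.
Rate on top 2: 86.08. clams: 108 > 86.08 → include.
Rate on top 3: 88.61. abalone: 75.6 < 88.61 → exclude; stop.
Optimal diet: turban snails, sea urchins, clams — 3 of 4 types.

3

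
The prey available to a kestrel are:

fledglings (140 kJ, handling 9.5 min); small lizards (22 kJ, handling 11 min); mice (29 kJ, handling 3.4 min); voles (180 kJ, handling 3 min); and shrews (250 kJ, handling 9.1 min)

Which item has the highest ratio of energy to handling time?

voles

In descending order of E/h:
voles: 180/3 = 60 kJ/min
shrews: 250/9.1 = 27.5 kJ/min
fledglings: 140/9.5 = 14.7 kJ/min
mice: 29/3.4 = 8.53 kJ/min
small lizards: 22/11 = 2 kJ/min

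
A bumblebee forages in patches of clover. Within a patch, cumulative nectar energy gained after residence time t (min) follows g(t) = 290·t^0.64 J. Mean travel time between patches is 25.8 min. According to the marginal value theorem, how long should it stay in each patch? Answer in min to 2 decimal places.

By the marginal value theorem, leave when the instantaneous gain rate g'(t) equals the habitat-wide average g(t)/(T + t).
g'(t) = 0.64·290·t^-0.36. Setting 0.64·290·t^-0.36 = 290·t^0.64/(25.8+t) gives 0.64(25.8+t) = t, so 0.36·t = 0.64×25.8.
t* = 0.64×25.8/0.36 = 45.87 min.

45.87 min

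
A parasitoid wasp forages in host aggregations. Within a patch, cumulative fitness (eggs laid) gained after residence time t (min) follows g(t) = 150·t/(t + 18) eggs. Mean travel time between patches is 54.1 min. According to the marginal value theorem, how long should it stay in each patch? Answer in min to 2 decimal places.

31.21 min

By the marginal value theorem, leave when the instantaneous gain rate g'(t) equals the habitat-wide average g(t)/(T + t).
g'(t) = 150·18/(t + 18)². Setting 150·18/(t+18)² = 150t/[(t+18)(54.1+t)] gives 18(54.1+t) = t(t+18), so t² = 18×54.1 = 973.8.
t* = √973.8 = 31.21 min.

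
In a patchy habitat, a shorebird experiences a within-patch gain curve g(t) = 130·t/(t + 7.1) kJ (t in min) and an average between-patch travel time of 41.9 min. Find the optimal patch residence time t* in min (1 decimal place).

17.2 min

By the marginal value theorem, leave when the instantaneous gain rate g'(t) equals the habitat-wide average g(t)/(T + t).
g'(t) = 130·7.1/(t + 7.1)². Setting 130·7.1/(t+7.1)² = 130t/[(t+7.1)(41.9+t)] gives 7.1(41.9+t) = t(t+7.1), so t² = 7.1×41.9 = 297.5.
t* = √297.5 = 17.25 min.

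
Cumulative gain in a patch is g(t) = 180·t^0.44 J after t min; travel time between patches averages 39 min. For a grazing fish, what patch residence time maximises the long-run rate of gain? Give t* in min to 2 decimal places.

30.64 min

By the marginal value theorem, leave when the instantaneous gain rate g'(t) equals the habitat-wide average g(t)/(T + t).
g'(t) = 0.44·180·t^-0.56. Setting 0.44·180·t^-0.56 = 180·t^0.44/(39+t) gives 0.44(39+t) = t, so 0.56·t = 0.44×39.
t* = 0.44×39/0.56 = 30.64 min.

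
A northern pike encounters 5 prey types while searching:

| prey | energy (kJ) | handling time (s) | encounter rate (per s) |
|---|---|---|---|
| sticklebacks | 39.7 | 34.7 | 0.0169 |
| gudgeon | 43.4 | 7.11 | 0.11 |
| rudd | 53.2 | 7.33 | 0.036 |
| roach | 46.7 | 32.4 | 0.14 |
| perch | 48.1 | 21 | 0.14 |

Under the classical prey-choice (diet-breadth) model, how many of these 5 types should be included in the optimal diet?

Rank by E/h (kJ/s): rudd 7.26, gudgeon 6.1, perch 2.29, roach 1.44, sticklebacks 1.14. Include each in turn until the next type's E/h falls below the running intake rate.
Rate on top 1: 1.515. gudgeon: 6.1 > 1.515 → include.
Rate on top 2: 3.269. perch: 2.29 < 3.269 → exclude; stop.
Optimal diet: rudd, gudgeon — 2 of 5 types.

2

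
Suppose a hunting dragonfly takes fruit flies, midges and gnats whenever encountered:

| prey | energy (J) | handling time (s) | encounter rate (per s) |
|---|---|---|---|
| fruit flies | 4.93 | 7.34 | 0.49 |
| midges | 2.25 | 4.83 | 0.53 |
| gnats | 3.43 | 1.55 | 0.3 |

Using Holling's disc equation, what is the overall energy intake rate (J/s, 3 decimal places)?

0.608 J/s

R = Σλ_iE_i / (1 + Σλ_ih_i)
Numerator: 0.49×4.93 + 0.53×2.25 + 0.3×3.43 = 4.637
Denominator: 1 + 0.49×7.34 + 0.53×4.83 + 0.3×1.55 = 7.622
R = 4.637/7.622 = 0.6084 J/s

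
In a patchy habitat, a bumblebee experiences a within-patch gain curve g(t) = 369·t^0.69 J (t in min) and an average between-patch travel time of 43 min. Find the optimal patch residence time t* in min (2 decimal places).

95.71 min

Maximise g(t)/(T+t): set derivative to zero → g'(t)(T+t) = g(t).
g'(t) = 0.69·369·t^-0.31. Setting 0.69·369·t^-0.31 = 369·t^0.69/(43+t) gives 0.69(43+t) = t, so 0.31·t = 0.69×43.
t* = 0.69×43/0.31 = 95.71 min.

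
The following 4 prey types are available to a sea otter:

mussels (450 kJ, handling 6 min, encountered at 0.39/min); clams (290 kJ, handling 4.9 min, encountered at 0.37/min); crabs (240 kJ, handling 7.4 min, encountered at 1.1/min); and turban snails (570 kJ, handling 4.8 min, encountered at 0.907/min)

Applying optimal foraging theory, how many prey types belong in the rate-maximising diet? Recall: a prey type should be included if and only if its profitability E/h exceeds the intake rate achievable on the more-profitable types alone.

Rank by E/h (kJ/min): turban snails 119, mussels 75, clams 59.2, crabs 32.4. Include each in turn until the next type's E/h falls below the running intake rate.
Rate on top 1: 96.57. mussels: 75 < 96.57 → exclude; stop.
Optimal diet: turban snails — 1 of 4 types.

1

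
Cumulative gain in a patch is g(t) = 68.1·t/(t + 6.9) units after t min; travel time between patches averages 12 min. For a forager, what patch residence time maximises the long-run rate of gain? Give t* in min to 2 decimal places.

9.10 min

Maximise g(t)/(T+t): set derivative to zero → g'(t)(T+t) = g(t).
g'(t) = 68.1·6.9/(t + 6.9)². Setting 68.1·6.9/(t+6.9)² = 68.1t/[(t+6.9)(12+t)] gives 6.9(12+t) = t(t+6.9), so t² = 6.9×12 = 82.8.
t* = √82.8 = 9.099 min.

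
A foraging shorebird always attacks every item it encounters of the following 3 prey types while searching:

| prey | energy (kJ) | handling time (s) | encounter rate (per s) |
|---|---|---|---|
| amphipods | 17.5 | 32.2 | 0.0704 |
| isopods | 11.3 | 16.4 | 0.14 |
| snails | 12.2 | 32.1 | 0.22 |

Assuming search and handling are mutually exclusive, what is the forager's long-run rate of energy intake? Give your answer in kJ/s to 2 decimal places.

Energy encountered per unit search time: 0.0704×17.5 + 0.14×11.3 + 0.22×12.2 = 5.498 kJ/s.
Handling time per unit search time: 0.0704×32.2 + 0.14×16.4 + 0.22×32.1 = 11.62.
Rate = 5.498/(1 + 11.62) = 0.4355 kJ/s.

0.44 kJ/s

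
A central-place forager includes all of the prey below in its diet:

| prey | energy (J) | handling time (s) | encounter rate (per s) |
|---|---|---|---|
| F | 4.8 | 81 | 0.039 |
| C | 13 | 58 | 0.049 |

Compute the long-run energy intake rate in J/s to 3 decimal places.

0.118 J/s

R = Σλ_iE_i / (1 + Σλ_ih_i)
Numerator: 0.039×4.8 + 0.049×13 = 0.8242
Denominator: 1 + 0.039×81 + 0.049×58 = 7.001
R = 0.8242/7.001 = 0.1177 J/s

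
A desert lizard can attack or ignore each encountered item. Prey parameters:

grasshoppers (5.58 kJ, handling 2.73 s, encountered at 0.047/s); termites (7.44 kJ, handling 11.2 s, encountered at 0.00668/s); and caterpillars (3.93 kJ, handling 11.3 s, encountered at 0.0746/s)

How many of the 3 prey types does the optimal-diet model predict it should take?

E/h in descending order: grasshoppers 2.04, termites 0.664, caterpillars 0.348 kJ/s. The optimal diet is the largest prefix of this list for which every included type satisfies E_i/h_i > R on the types above it.
Rate on top 1: 0.2324. termites: 0.664 > 0.2324 → include.
Rate on top 2: 0.2593. caterpillars: 0.348 > 0.2593 → include.
Optimal diet: grasshoppers, termites, caterpillars — 3 of 3 types.

3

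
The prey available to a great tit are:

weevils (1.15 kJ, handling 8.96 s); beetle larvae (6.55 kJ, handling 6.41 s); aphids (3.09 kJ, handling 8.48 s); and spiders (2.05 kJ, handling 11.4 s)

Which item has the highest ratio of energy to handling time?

beetle larvae

In descending order of E/h:
beetle larvae: 6.55/6.41 = 1.02 kJ/s
aphids: 3.09/8.48 = 0.364 kJ/s
spiders: 2.05/11.4 = 0.18 kJ/s
weevils: 1.15/8.96 = 0.128 kJ/s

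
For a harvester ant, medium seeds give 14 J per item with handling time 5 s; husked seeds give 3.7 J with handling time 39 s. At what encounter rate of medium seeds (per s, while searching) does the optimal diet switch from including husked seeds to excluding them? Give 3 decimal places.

Drop husked seeds once their profitability E₂/h₂ falls below the rate achievable on medium seeds alone: E₂/h₂ = λE₁/(1 + λh₁).
Solve for λ: λE₁h₂ = E₂(1 + λh₁) → λ(E₁h₂ − E₂h₁) = E₂ → λ = E₂/(E₁h₂ − E₂h₁).
λ = 3.7/(14×39 − 3.7×5) = 3.7/527.5 = 0.007014 per s.

0.007 per s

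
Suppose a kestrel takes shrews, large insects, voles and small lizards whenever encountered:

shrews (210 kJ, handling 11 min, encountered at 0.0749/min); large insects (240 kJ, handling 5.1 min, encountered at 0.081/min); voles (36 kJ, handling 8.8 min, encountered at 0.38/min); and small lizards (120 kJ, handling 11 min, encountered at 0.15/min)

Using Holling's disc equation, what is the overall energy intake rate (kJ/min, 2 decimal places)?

R = Σλ_iE_i / (1 + Σλ_ih_i)
Numerator: 0.0749×210 + 0.081×240 + 0.38×36 + 0.15×120 = 66.85
Denominator: 1 + 0.0749×11 + 0.081×5.1 + 0.38×8.8 + 0.15×11 = 7.231
R = 66.85/7.231 = 9.245 kJ/min

9.24 kJ/min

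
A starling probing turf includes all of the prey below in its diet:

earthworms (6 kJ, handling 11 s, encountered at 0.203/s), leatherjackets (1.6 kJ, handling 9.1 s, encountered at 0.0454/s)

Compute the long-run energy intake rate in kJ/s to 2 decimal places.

0.35 kJ/s

R = Σλ_iE_i / (1 + Σλ_ih_i)
Numerator: 0.203×6 + 0.0454×1.6 = 1.291
Denominator: 1 + 0.203×11 + 0.0454×9.1 = 3.646
R = 1.291/3.646 = 0.354 kJ/s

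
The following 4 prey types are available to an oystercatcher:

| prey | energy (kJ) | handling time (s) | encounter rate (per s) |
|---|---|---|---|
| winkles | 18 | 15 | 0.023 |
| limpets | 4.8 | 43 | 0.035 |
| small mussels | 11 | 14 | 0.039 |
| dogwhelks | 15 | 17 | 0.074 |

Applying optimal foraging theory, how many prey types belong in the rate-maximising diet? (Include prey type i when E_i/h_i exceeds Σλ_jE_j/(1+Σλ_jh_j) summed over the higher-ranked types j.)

3

E/h in descending order: winkles 1.2, dogwhelks 0.882, small mussels 0.786, limpets 0.112 kJ/s. The optimal diet is the largest prefix of this list for which every included type satisfies E_i/h_i > R on the types above it.
Rate on top 1: 0.3078. dogwhelks: 0.882 > 0.3078 → include.
Rate on top 2: 0.5855. small mussels: 0.786 > 0.5855 → include.
Rate on top 3: 0.6202. limpets: 0.112 < 0.6202 → exclude; stop.
Optimal diet: winkles, dogwhelks, small mussels — 3 of 4 types.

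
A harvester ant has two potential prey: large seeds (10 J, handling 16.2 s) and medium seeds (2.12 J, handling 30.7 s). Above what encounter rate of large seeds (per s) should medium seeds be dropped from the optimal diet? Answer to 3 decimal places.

The zero-one rule: include medium seeds iff E₂/h₂ > λE₁/(1+λh₁). Equality gives the switch point.
λE₁h₂ = E₂ + λE₂h₁ ⇒ λ = E₂/(E₁h₂ − E₂h₁) = 2.12/(307 − 34.34) = 0.007775 per s.

0.008 per s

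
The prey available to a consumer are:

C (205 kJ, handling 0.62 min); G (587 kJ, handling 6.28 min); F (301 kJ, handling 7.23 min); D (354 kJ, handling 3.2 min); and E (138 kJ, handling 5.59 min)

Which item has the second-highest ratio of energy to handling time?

D

Profitability E/h (kJ/min): C = 205/0.62 = 331, G = 587/6.28 = 93.5, F = 301/7.23 = 41.6, D = 354/3.2 = 111, E = 138/5.59 = 24.7.
Ranked: C > D > G > F > E.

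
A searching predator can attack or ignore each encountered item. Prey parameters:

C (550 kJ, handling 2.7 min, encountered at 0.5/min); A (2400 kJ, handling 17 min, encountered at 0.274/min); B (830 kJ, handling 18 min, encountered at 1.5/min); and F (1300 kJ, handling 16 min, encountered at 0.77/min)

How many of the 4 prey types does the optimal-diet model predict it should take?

Rank by E/h (kJ/min): C 204, A 141, F 81.2, B 46.1. Include each in turn until the next type's E/h falls below the running intake rate.
Rate on top 1: 117. A: 141 > 117 → include.
Rate on top 2: 133.1. F: 81.2 < 133.1 → exclude; stop.
Optimal diet: C, A — 2 of 4 types.

2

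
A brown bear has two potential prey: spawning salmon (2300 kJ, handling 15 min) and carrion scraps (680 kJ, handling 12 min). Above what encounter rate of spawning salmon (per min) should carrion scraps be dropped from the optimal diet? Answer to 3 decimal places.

The zero-one rule: include carrion scraps iff E₂/h₂ > λE₁/(1+λh₁). Equality gives the switch point.
λE₁h₂ = E₂ + λE₂h₁ ⇒ λ = E₂/(E₁h₂ − E₂h₁) = 680/(2.76e+04 − 1.02e+04) = 0.03908 per min.

0.039 per min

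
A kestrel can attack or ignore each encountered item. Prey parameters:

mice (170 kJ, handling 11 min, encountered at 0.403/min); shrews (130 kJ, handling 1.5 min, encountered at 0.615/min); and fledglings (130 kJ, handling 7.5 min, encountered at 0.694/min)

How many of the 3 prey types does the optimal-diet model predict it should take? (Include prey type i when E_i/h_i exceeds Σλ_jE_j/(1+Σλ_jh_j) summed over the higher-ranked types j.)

E/h in descending order: shrews 86.7, fledglings 17.3, mice 15.5 kJ/min. The optimal diet is the largest prefix of this list for which every included type satisfies E_i/h_i > R on the types above it.
Rate on top 1: 41.59. fledglings: 17.3 < 41.59 → exclude; stop.
Optimal diet: shrews — 1 of 3 types.

1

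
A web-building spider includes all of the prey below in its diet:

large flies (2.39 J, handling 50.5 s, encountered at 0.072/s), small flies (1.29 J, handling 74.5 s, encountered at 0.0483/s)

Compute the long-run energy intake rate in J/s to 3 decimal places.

0.028 J/s

Energy encountered per unit search time: 0.072×2.39 + 0.0483×1.29 = 0.2344 J/s.
Handling time per unit search time: 0.072×50.5 + 0.0483×74.5 = 7.234.
Rate = 0.2344/(1 + 7.234) = 0.02846 J/s.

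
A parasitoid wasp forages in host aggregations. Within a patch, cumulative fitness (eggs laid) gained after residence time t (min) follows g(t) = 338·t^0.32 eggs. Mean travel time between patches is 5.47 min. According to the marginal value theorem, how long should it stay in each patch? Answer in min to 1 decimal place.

2.6 min

Optimal t* satisfies g'(t*) = g(t*)/(T + t*).
g'(t) = 0.32·338·t^-0.68. Setting 0.32·338·t^-0.68 = 338·t^0.32/(5.47+t) gives 0.32(5.47+t) = t, so 0.68·t = 0.32×5.47.
t* = 0.32×5.47/0.68 = 2.574 min.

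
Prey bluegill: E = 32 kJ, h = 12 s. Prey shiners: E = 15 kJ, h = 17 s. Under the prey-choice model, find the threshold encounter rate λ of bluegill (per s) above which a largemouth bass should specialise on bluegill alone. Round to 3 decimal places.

0.041 per s

At the threshold, the rate on bluegill alone equals the profitability of shiners: λ·32/(1 + λ·12) = 15/17 = 0.8824.
Rearranging, λ(32 − 0.8824×12) = 0.8824, so λ = 0.8824/21.41 = 0.04121 per s.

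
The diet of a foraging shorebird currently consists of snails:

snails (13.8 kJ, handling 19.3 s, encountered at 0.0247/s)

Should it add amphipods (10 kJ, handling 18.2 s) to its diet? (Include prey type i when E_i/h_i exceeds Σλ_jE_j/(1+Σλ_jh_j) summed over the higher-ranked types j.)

Yes

Intake rate on the current diet: R = (0.0247×13.8) / (1 + 0.0247×19.3) = 0.3409/1.477 = 0.2308 kJ/s.
amphipods: E/h = 10/18.2 = 0.5495 kJ/s.
Since 0.5495 > R, including amphipods increases the long-run rate.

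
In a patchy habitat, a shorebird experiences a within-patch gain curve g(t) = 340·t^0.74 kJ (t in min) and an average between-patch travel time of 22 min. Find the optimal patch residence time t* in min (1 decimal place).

62.6 min

By the marginal value theorem, leave when the instantaneous gain rate g'(t) equals the habitat-wide average g(t)/(T + t).
g'(t) = 0.74·340·t^-0.26. Setting 0.74·340·t^-0.26 = 340·t^0.74/(22+t) gives 0.74(22+t) = t, so 0.26·t = 0.74×22.
t* = 0.74×22/0.26 = 62.62 min.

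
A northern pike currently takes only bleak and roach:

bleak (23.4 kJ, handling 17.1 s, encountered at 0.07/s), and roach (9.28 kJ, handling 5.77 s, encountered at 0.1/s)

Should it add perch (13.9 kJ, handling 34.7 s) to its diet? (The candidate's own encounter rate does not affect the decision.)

No

On bleak and roach alone, R = ΣλE/(1+Σλh) = 2.566/2.774 = 0.925 kJ/s.
perch: E/h = 13.9/34.7 = 0.4006 kJ/s.
0.4006 < 0.925, so adding perch would lower the average — exclude it.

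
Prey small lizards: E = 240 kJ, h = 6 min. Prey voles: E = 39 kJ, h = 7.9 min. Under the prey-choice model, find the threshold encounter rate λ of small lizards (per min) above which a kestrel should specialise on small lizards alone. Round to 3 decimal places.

0.023 per min

At the threshold, the rate on small lizards alone equals the profitability of voles: λ·240/(1 + λ·6) = 39/7.9 = 4.937.
Rearranging, λ(240 − 4.937×6) = 4.937, so λ = 4.937/210.4 = 0.02347 per min.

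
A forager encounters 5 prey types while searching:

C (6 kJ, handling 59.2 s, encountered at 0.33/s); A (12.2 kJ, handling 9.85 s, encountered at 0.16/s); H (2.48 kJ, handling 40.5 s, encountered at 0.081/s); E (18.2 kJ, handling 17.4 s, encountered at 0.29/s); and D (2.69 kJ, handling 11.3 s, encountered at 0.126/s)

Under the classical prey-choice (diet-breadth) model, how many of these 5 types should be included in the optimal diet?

2

Rank by E/h (kJ/s): A 1.24, E 1.05, D 0.238, C 0.101, H 0.0612. Include each in turn until the next type's E/h falls below the running intake rate.
Rate on top 1: 0.7578. E: 1.05 > 0.7578 → include.
Rate on top 2: 0.9486. D: 0.238 < 0.9486 → exclude; stop.
Optimal diet: A, E — 2 of 5 types.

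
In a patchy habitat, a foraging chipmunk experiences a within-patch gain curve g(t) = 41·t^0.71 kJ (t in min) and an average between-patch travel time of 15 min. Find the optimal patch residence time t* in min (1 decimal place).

Maximise g(t)/(T+t): set derivative to zero → g'(t)(T+t) = g(t).
g'(t) = 0.71·41·t^-0.29. Setting 0.71·41·t^-0.29 = 41·t^0.71/(15+t) gives 0.71(15+t) = t, so 0.29·t = 0.71×15.
t* = 0.71×15/0.29 = 36.72 min.

36.7 min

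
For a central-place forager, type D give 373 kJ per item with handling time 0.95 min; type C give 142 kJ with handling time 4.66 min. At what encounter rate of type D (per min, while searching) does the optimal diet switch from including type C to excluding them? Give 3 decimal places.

Drop type C once their profitability E₂/h₂ falls below the rate achievable on type D alone: E₂/h₂ = λE₁/(1 + λh₁).
Solve for λ: λE₁h₂ = E₂(1 + λh₁) → λ(E₁h₂ − E₂h₁) = E₂ → λ = E₂/(E₁h₂ − E₂h₁).
λ = 142/(373×4.66 − 142×0.95) = 142/1603 = 0.08857 per min.

0.089 per min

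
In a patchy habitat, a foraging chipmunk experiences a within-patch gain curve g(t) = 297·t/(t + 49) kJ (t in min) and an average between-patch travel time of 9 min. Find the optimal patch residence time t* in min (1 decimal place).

21.0 min

Maximise g(t)/(T+t): set derivative to zero → g'(t)(T+t) = g(t).
g'(t) = 297·49/(t + 49)². Setting 297·49/(t+49)² = 297t/[(t+49)(9+t)] gives 49(9+t) = t(t+49), so t² = 49×9 = 441.
t* = √441 = 21 min.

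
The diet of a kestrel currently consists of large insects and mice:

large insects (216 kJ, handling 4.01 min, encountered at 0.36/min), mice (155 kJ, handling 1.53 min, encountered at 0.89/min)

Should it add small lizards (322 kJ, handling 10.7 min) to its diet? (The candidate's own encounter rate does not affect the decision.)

On large insects and mice alone, R = ΣλE/(1+Σλh) = 215.7/3.805 = 56.69 kJ/min.
small lizards: E/h = 322/10.7 = 30.09 kJ/min.
Since 30.09 < R, time spent handling small lizards is better spent searching.

No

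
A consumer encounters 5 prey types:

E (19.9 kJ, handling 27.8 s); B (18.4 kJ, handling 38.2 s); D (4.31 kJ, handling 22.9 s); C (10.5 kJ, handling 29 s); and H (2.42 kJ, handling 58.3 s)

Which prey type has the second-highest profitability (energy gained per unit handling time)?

Profitability E/h (kJ/s): E = 19.9/27.8 = 0.716, B = 18.4/38.2 = 0.482, D = 4.31/22.9 = 0.188, C = 10.5/29 = 0.362, H = 2.42/58.3 = 0.0415.
Ranked: E > B > C > D > H.

B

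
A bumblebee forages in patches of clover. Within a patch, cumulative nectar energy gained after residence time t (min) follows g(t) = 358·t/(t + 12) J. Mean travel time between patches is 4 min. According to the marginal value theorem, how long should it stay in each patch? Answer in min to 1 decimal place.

6.9 min

Maximise g(t)/(T+t): set derivative to zero → g'(t)(T+t) = g(t).
g'(t) = 358·12/(t + 12)². Setting 358·12/(t+12)² = 358t/[(t+12)(4+t)] gives 12(4+t) = t(t+12), so t² = 12×4 = 48.
t* = √48 = 6.928 min.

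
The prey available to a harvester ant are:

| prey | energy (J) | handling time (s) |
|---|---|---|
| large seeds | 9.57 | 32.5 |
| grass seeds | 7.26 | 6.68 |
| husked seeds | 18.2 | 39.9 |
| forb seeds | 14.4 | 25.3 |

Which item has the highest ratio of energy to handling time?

Profitability E/h (J/s): large seeds = 9.57/32.5 = 0.294, grass seeds = 7.26/6.68 = 1.09, husked seeds = 18.2/39.9 = 0.456, forb seeds = 14.4/25.3 = 0.569.
Ranked: grass seeds > forb seeds > husked seeds > large seeds.

grass seeds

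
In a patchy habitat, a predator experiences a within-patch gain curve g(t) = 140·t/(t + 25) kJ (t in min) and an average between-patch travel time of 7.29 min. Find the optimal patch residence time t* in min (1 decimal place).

Optimal t* satisfies g'(t*) = g(t*)/(T + t*).
g'(t) = 140·25/(t + 25)². Setting 140·25/(t+25)² = 140t/[(t+25)(7.29+t)] gives 25(7.29+t) = t(t+25), so t² = 25×7.29 = 182.2.
t* = √182.2 = 13.5 min.

13.5 min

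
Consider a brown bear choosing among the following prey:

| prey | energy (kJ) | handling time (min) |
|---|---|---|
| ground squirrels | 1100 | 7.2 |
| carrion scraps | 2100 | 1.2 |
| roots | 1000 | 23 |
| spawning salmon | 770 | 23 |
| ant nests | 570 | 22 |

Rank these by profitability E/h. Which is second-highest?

ground squirrels

In descending order of E/h:
carrion scraps: 2100/1.2 = 1.75e+03 kJ/min
ground squirrels: 1100/7.2 = 153 kJ/min
roots: 1000/23 = 43.5 kJ/min
spawning salmon: 770/23 = 33.5 kJ/min
ant nests: 570/22 = 25.9 kJ/min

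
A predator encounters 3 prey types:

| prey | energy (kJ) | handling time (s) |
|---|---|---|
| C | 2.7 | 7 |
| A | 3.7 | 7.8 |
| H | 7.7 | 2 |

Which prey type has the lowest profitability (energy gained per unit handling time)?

C

Profitability E/h (kJ/s): C = 2.7/7 = 0.386, A = 3.7/7.8 = 0.474, H = 7.7/2 = 3.85.
Ranked: H > A > C.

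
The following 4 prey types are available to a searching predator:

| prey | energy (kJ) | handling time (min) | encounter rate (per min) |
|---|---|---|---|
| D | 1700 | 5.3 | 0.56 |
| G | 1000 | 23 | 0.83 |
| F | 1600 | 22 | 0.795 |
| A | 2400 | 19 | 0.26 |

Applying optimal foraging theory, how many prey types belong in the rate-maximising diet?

E/h in descending order: D 321, A 126, F 72.7, G 43.5 kJ/min. The optimal diet is the largest prefix of this list for which every included type satisfies E_i/h_i > R on the types above it.
Rate on top 1: 239.9. A: 126 < 239.9 → exclude; stop.
Optimal diet: D — 1 of 4 types.

1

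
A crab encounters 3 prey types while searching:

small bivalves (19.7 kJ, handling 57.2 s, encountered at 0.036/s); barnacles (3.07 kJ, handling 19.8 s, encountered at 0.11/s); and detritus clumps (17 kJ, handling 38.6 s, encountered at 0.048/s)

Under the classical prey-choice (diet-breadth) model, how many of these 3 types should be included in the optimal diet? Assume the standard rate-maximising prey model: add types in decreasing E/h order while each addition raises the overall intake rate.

2

Rank by E/h (kJ/s): detritus clumps 0.44, small bivalves 0.344, barnacles 0.155. Include each in turn until the next type's E/h falls below the running intake rate.
Rate on top 1: 0.286. small bivalves: 0.344 > 0.286 → include.
Rate on top 2: 0.3105. barnacles: 0.155 < 0.3105 → exclude; stop.
Optimal diet: detritus clumps, small bivalves — 2 of 3 types.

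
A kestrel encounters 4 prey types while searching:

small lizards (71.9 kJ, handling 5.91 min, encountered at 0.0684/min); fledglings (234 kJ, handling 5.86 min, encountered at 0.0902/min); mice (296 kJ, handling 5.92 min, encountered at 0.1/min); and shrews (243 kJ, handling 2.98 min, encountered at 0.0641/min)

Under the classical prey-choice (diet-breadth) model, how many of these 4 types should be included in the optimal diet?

Rank by E/h (kJ/min): shrews 81.5, mice 50, fledglings 39.9, small lizards 12.2. Include each in turn until the next type's E/h falls below the running intake rate.
Rate on top 1: 13.08. mice: 50 > 13.08 → include.
Rate on top 2: 25.34. fledglings: 39.9 > 25.34 → include.
Rate on top 3: 28.67. small lizards: 12.2 < 28.67 → exclude; stop.
Optimal diet: shrews, mice, fledglings — 3 of 4 types.

3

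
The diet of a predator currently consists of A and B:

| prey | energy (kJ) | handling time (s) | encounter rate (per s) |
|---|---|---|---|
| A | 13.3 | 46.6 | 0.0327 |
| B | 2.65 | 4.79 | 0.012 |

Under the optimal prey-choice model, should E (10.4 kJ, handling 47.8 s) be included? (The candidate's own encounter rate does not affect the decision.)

Intake rate on the current diet: R = (0.0327×13.3 + 0.012×2.65) / (1 + 0.0327×46.6 + 0.012×4.79) = 0.4667/2.581 = 0.1808 kJ/s.
Profitability of E: 10.4/47.8 = 0.2176 kJ/s.
Since 0.2176 > R, including E increases the long-run rate.

Yes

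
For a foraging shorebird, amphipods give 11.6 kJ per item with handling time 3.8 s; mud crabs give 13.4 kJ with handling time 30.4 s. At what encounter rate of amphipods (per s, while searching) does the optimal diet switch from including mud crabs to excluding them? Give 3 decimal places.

At the threshold, the rate on amphipods alone equals the profitability of mud crabs: λ·11.6/(1 + λ·3.8) = 13.4/30.4 = 0.4408.
Rearranging, λ(11.6 − 0.4408×3.8) = 0.4408, so λ = 0.4408/9.925 = 0.04441 per s.

0.044 per s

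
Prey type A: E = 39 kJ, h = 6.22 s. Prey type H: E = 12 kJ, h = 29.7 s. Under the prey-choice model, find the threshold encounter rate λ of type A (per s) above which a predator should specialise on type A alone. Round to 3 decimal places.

The zero-one rule: include type H iff E₂/h₂ > λE₁/(1+λh₁). Equality gives the switch point.
λE₁h₂ = E₂ + λE₂h₁ ⇒ λ = E₂/(E₁h₂ − E₂h₁) = 12/(1158 − 74.64) = 0.01107 per s.

0.011 per s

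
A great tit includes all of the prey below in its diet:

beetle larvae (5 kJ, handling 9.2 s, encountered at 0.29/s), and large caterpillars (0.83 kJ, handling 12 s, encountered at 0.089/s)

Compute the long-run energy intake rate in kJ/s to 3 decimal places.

0.322 kJ/s

R = Σλ_iE_i / (1 + Σλ_ih_i)
Numerator: 0.29×5 + 0.089×0.83 = 1.524
Denominator: 1 + 0.29×9.2 + 0.089×12 = 4.736
R = 1.524/4.736 = 0.3218 kJ/s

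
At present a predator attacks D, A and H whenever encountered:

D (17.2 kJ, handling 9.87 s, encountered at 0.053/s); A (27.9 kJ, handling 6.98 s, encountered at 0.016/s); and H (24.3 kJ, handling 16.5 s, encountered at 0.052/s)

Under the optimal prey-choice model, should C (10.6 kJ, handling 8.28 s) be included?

On D, A and H alone, R = ΣλE/(1+Σλh) = 2.622/2.493 = 1.052 kJ/s.
C: E/h = 10.6/8.28 = 1.28 kJ/s.
Since 1.28 > R, including C increases the long-run rate.

Yes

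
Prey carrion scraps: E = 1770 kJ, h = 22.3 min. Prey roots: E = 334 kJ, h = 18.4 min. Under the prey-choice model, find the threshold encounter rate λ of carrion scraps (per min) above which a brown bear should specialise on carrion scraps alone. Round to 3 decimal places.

0.013 per min

Drop roots once their profitability E₂/h₂ falls below the rate achievable on carrion scraps alone: E₂/h₂ = λE₁/(1 + λh₁).
Solve for λ: λE₁h₂ = E₂(1 + λh₁) → λ(E₁h₂ − E₂h₁) = E₂ → λ = E₂/(E₁h₂ − E₂h₁).
λ = 334/(1770×18.4 − 334×22.3) = 334/2.512e+04 = 0.0133 per min.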